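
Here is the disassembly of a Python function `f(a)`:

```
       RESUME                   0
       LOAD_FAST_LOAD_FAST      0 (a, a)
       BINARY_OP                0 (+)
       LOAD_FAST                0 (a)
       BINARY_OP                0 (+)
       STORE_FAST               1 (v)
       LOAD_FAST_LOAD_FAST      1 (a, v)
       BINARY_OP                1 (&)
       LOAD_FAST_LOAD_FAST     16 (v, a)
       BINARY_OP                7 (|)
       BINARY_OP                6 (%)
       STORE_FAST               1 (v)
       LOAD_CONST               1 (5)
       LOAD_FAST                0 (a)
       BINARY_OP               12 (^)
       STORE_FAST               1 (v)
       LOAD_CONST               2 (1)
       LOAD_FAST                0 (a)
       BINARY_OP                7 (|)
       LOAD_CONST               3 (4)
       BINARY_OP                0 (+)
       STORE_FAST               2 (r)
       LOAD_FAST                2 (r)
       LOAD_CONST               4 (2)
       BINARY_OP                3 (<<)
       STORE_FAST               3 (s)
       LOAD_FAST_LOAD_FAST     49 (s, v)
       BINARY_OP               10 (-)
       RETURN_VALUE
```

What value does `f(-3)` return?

12

LOAD_FAST_LOAD_FAST a,a → push -3,-3. Stack: [-3, -3]
BINARY_OP + → -3 + -3 = -6. Stack: [-6]
LOAD_FAST a → push -3. Stack: [-6, -3]
BINARY_OP + → -6 + -3 = -9. Stack: [-9]
STORE_FAST v → v=-9. Stack: []
LOAD_FAST_LOAD_FAST a,v → push -3,-9. Stack: [-3, -9]
BINARY_OP & → -3 & -9 = -11. Stack: [-11]
LOAD_FAST_LOAD_FAST v,a → push -9,-3. Stack: [-11, -9, -3]
BINARY_OP | → -9 | -3 = -1. Stack: [-11, -1]
BINARY_OP % → -11 % -1 = 0. Stack: [0]
STORE_FAST v → v=0. Stack: []
LOAD_CONST → push 5. Stack: [5]
LOAD_FAST a → push -3. Stack: [5, -3]
BINARY_OP ^ → 5 ^ -3 = -8. Stack: [-8]
STORE_FAST v → v=-8. Stack: []
LOAD_CONST → push 1. Stack: [1]
LOAD_FAST a → push -3. Stack: [1, -3]
BINARY_OP | → 1 | -3 = -3. Stack: [-3]
LOAD_CONST → push 4. Stack: [-3, 4]
BINARY_OP + → -3 + 4 = 1. Stack: [1]
STORE_FAST r → r=1. Stack: []
LOAD_FAST r → push 1. Stack: [1]
LOAD_CONST → push 2. Stack: [1, 2]
BINARY_OP << → 1 << 2 = 4. Stack: [4]
STORE_FAST s → s=4. Stack: []
LOAD_FAST_LOAD_FAST s,v → push 4,-8. Stack: [4, -8]
BINARY_OP - → 4 - -8 = 12. Stack: [12]
RETURN_VALUE → return 12.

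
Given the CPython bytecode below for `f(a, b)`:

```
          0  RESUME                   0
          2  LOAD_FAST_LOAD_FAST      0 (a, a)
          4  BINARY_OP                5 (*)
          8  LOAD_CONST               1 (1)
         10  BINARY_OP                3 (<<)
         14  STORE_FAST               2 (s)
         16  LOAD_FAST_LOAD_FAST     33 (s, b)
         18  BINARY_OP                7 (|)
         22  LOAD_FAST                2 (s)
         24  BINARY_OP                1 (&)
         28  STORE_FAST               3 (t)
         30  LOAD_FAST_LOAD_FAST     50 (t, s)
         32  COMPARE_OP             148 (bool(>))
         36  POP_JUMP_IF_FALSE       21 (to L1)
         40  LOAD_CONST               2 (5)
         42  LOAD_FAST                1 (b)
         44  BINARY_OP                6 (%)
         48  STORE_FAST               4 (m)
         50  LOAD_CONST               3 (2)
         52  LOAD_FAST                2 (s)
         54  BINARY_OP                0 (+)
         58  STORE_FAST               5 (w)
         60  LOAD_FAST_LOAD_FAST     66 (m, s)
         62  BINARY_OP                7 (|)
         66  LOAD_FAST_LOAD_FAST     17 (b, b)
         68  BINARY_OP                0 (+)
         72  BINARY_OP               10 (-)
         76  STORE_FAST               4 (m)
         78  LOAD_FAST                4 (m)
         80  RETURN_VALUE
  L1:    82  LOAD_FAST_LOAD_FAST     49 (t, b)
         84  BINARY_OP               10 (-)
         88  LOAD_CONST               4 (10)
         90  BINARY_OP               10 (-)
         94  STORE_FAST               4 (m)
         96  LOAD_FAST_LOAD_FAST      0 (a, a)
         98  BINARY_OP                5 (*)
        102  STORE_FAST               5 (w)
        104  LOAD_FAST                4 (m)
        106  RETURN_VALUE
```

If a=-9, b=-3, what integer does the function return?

LOAD_FAST_LOAD_FAST a,a → push -9,-9. Stack: [-9, -9]
BINARY_OP * → -9 * -9 = 81. Stack: [81]
LOAD_CONST → push 1. Stack: [81, 1]
BINARY_OP << → 81 << 1 = 162. Stack: [162]
STORE_FAST s → s=162. Stack: []
LOAD_FAST_LOAD_FAST s,b → push 162,-3. Stack: [162, -3]
BINARY_OP | → 162 | -3 = -1. Stack: [-1]
LOAD_FAST s → push 162. Stack: [-1, 162]
BINARY_OP & → -1 & 162 = 162. Stack: [162]
STORE_FAST t → t=162. Stack: []
LOAD_FAST_LOAD_FAST t,s → push 162,162. Stack: [162, 162]
COMPARE_OP bool(>) → 162 vs 162 = False. Stack: [False]
POP_JUMP_IF_FALSE → pop False; jump. Stack: []
LOAD_FAST_LOAD_FAST t,b → push 162,-3. Stack: [162, -3]
BINARY_OP - → 162 - -3 = 165. Stack: [165]
LOAD_CONST → push 10. Stack: [165, 10]
BINARY_OP - → 165 - 10 = 155. Stack: [155]
STORE_FAST m → m=155. Stack: []
LOAD_FAST_LOAD_FAST a,a → push -9,-9. Stack: [-9, -9]
BINARY_OP * → -9 * -9 = 81. Stack: [81]
STORE_FAST w → w=81. Stack: []
LOAD_FAST m → push 155. Stack: [155]
RETURN_VALUE → return 155.

155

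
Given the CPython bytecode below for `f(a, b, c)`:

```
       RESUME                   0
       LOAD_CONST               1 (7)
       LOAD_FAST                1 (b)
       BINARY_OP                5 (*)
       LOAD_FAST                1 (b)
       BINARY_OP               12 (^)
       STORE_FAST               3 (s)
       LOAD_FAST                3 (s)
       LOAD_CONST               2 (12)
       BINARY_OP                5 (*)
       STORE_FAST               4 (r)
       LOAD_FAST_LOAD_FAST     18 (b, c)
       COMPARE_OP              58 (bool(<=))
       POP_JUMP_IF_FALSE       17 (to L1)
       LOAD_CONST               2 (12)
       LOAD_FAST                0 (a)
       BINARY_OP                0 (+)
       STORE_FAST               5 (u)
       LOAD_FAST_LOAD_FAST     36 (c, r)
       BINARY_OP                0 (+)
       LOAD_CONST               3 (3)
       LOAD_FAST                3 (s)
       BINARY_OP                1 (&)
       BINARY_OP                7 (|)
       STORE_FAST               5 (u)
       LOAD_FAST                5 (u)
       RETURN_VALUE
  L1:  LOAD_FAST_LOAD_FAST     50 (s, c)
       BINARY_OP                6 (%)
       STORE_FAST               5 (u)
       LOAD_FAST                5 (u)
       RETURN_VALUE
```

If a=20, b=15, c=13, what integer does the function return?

11

LOAD_CONST → push 7. Stack: [7]
LOAD_FAST b → push 15. Stack: [7, 15]
BINARY_OP * → 7 * 15 = 105. Stack: [105]
LOAD_FAST b → push 15. Stack: [105, 15]
BINARY_OP ^ → 105 ^ 15 = 102. Stack: [102]
STORE_FAST s → s=102. Stack: []
LOAD_FAST s → push 102. Stack: [102]
LOAD_CONST → push 12. Stack: [102, 12]
BINARY_OP * → 102 * 12 = 1224. Stack: [1224]
STORE_FAST r → r=1224. Stack: []
LOAD_FAST_LOAD_FAST b,c → push 15,13. Stack: [15, 13]
COMPARE_OP bool(<=) → 15 vs 13 = False. Stack: [False]
POP_JUMP_IF_FALSE → pop False; jump. Stack: []
LOAD_FAST_LOAD_FAST s,c → push 102,13. Stack: [102, 13]
BINARY_OP % → 102 % 13 = 11. Stack: [11]
STORE_FAST u → u=11. Stack: []
LOAD_FAST u → push 11. Stack: [11]
RETURN_VALUE → return 11.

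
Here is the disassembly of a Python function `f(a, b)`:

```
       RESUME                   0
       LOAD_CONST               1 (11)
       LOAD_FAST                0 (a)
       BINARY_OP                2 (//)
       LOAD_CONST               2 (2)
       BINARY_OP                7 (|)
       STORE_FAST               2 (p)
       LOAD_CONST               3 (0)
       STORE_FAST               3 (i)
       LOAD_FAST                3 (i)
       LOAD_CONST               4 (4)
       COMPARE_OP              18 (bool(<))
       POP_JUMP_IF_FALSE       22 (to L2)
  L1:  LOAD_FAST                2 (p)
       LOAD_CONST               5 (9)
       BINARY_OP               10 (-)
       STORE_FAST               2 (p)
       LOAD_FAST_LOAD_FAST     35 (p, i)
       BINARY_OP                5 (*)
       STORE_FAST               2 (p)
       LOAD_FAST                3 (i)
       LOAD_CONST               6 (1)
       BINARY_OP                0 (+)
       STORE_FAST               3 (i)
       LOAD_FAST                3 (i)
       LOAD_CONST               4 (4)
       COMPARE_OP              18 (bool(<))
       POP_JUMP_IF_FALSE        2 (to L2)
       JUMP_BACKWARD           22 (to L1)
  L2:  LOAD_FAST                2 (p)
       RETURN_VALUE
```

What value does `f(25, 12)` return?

LOAD_CONST → push 11
LOAD_FAST a → push 25
BINARY_OP // → 11 // 25 = 0
LOAD_CONST → push 2
BINARY_OP | → 0 | 2 = 2
STORE_FAST p → p=2
LOAD_CONST → push 0
STORE_FAST i → i=0
LOAD_FAST i → push 0
LOAD_CONST → push 4
COMPARE_OP bool(<) → 0 vs 4 = True
POP_JUMP_IF_FALSE → pop True; no jump
LOAD_FAST p → push 2
LOAD_CONST → push 9
BINARY_OP - → 2 - 9 = -7
STORE_FAST p → p=-7
LOAD_FAST_LOAD_FAST p,i → push -7,0
BINARY_OP * → -7 * 0 = 0
STORE_FAST p → p=0
LOAD_FAST i → push 0
LOAD_CONST → push 1
BINARY_OP + → 0 + 1 = 1
STORE_FAST i → i=1
LOAD_FAST i → push 1
LOAD_CONST → push 4
COMPARE_OP bool(<) → 1 vs 4 = True
POP_JUMP_IF_FALSE → pop True; no jump
LOAD_FAST p → push 0
LOAD_CONST → push 9
BINARY_OP - → 0 - 9 = -9
STORE_FAST p → p=-9
LOAD_FAST_LOAD_FAST p,i → push -9,1
BINARY_OP * → -9 * 1 = -9
STORE_FAST p → p=-9
LOAD_FAST i → push 1
LOAD_CONST → push 1
BINARY_OP + → 1 + 1 = 2
STORE_FAST i → i=2
LOAD_FAST i → push 2
LOAD_CONST → push 4
COMPARE_OP bool(<) → 2 vs 4 = True
POP_JUMP_IF_FALSE → pop True; no jump
LOAD_FAST p → push -9
LOAD_CONST → push 9
BINARY_OP - → -9 - 9 = -18
STORE_FAST p → p=-18
LOAD_FAST_LOAD_FAST p,i → push -18,2
BINARY_OP * → -18 * 2 = -36
STORE_FAST p → p=-36
LOAD_FAST i → push 2
LOAD_CONST → push 1
BINARY_OP + → 2 + 1 = 3
STORE_FAST i → i=3
LOAD_FAST i → push 3
LOAD_CONST → push 4
COMPARE_OP bool(<) → 3 vs 4 = True
POP_JUMP_IF_FALSE → pop True; no jump
LOAD_FAST p → push -36
LOAD_CONST → push 9
BINARY_OP - → -36 - 9 = -45
STORE_FAST p → p=-45
LOAD_FAST_LOAD_FAST p,i → push -45,3
BINARY_OP * → -45 * 3 = -135
STORE_FAST p → p=-135
LOAD_FAST i → push 3
LOAD_CONST → push 1
BINARY_OP + → 3 + 1 = 4
STORE_FAST i → i=4
LOAD_FAST i → push 4
LOAD_CONST → push 4
COMPARE_OP bool(<) → 4 vs 4 = False
POP_JUMP_IF_FALSE → pop False; jump
LOAD_FAST p → push -135
RETURN_VALUE → return -135.

-135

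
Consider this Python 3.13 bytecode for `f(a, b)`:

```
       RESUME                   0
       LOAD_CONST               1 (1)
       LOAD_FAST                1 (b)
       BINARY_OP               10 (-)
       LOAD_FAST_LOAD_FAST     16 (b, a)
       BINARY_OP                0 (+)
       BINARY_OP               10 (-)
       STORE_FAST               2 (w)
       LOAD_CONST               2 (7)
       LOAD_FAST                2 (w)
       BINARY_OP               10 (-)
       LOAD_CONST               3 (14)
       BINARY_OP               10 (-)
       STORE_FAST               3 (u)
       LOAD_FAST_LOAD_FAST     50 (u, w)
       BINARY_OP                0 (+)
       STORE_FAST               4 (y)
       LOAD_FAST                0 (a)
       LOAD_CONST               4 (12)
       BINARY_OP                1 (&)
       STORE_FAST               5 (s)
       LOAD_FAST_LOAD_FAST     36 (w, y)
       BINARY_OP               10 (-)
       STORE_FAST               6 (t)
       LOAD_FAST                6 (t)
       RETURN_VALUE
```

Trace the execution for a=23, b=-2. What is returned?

-11

LOAD_CONST → push 1. Stack: [1]
LOAD_FAST b → push -2. Stack: [1, -2]
BINARY_OP - → 1 - -2 = 3. Stack: [3]
LOAD_FAST_LOAD_FAST b,a → push -2,23. Stack: [3, -2, 23]
BINARY_OP + → -2 + 23 = 21. Stack: [3, 21]
BINARY_OP - → 3 - 21 = -18. Stack: [-18]
STORE_FAST w → w=-18. Stack: []
LOAD_CONST → push 7. Stack: [7]
LOAD_FAST w → push -18. Stack: [7, -18]
BINARY_OP - → 7 - -18 = 25. Stack: [25]
LOAD_CONST → push 14. Stack: [25, 14]
BINARY_OP - → 25 - 14 = 11. Stack: [11]
STORE_FAST u → u=11. Stack: []
LOAD_FAST_LOAD_FAST u,w → push 11,-18. Stack: [11, -18]
BINARY_OP + → 11 + -18 = -7. Stack: [-7]
STORE_FAST y → y=-7. Stack: []
LOAD_FAST a → push 23. Stack: [23]
LOAD_CONST → push 12. Stack: [23, 12]
BINARY_OP & → 23 & 12 = 4. Stack: [4]
STORE_FAST s → s=4. Stack: []
LOAD_FAST_LOAD_FAST w,y → push -18,-7. Stack: [-18, -7]
BINARY_OP - → -18 - -7 = -11. Stack: [-11]
STORE_FAST t → t=-11. Stack: []
LOAD_FAST t → push -11. Stack: [-11]
RETURN_VALUE → return -11.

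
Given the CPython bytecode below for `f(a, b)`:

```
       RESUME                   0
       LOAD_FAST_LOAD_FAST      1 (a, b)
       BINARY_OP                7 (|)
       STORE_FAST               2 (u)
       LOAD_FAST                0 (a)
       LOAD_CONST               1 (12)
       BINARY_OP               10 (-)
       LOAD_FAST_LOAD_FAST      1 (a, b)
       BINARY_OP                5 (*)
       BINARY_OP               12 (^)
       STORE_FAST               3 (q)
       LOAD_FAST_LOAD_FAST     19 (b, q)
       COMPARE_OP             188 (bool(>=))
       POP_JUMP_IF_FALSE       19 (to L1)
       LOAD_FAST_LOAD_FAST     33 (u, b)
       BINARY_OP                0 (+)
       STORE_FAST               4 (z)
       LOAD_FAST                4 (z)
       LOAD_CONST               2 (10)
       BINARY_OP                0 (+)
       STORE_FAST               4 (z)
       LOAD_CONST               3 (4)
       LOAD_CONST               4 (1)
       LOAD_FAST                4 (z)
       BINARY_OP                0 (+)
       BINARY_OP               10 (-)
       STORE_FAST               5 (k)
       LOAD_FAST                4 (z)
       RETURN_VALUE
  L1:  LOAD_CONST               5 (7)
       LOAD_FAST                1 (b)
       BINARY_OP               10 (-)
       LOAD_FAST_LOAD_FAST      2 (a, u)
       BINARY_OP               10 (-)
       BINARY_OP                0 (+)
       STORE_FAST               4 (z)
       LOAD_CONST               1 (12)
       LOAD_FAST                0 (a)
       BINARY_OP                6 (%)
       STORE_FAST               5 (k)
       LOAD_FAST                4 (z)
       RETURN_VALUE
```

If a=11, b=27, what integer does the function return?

LOAD_FAST_LOAD_FAST a,b → push 11,27. Stack: [11, 27]
BINARY_OP | → 11 | 27 = 27. Stack: [27]
STORE_FAST u → u=27. Stack: []
LOAD_FAST a → push 11. Stack: [11]
LOAD_CONST → push 12. Stack: [11, 12]
BINARY_OP - → 11 - 12 = -1. Stack: [-1]
LOAD_FAST_LOAD_FAST a,b → push 11,27. Stack: [-1, 11, 27]
BINARY_OP * → 11 * 27 = 297. Stack: [-1, 297]
BINARY_OP ^ → -1 ^ 297 = -298. Stack: [-298]
STORE_FAST q → q=-298. Stack: []
LOAD_FAST_LOAD_FAST b,q → push 27,-298. Stack: [27, -298]
COMPARE_OP bool(>=) → 27 vs -298 = True. Stack: [True]
POP_JUMP_IF_FALSE → pop True; no jump. Stack: []
LOAD_FAST_LOAD_FAST u,b → push 27,27. Stack: [27, 27]
BINARY_OP + → 27 + 27 = 54. Stack: [54]
STORE_FAST z → z=54. Stack: []
LOAD_FAST z → push 54. Stack: [54]
LOAD_CONST → push 10. Stack: [54, 10]
BINARY_OP + → 54 + 10 = 64. Stack: [64]
STORE_FAST z → z=64. Stack: []
LOAD_CONST → push 4. Stack: [4]
LOAD_CONST → push 1. Stack: [4, 1]
LOAD_FAST z → push 64. Stack: [4, 1, 64]
BINARY_OP + → 1 + 64 = 65. Stack: [4, 65]
BINARY_OP - → 4 - 65 = -61. Stack: [-61]
STORE_FAST k → k=-61. Stack: []
LOAD_FAST z → push 64. Stack: [64]
RETURN_VALUE → return 64.

64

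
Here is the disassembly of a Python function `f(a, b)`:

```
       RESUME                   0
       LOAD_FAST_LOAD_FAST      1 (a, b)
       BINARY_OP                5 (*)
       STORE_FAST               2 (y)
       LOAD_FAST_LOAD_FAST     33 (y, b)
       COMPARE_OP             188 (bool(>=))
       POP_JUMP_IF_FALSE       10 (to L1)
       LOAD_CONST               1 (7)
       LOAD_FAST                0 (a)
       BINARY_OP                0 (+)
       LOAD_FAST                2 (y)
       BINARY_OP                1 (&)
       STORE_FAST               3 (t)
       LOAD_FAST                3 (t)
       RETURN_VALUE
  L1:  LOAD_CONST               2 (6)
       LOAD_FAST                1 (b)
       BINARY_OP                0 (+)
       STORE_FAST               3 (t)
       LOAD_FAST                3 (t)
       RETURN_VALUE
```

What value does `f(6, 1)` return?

4

LOAD_FAST_LOAD_FAST a,b → push 6,1. Stack: [6, 1]
BINARY_OP * → 6 * 1 = 6. Stack: [6]
STORE_FAST y → y=6. Stack: []
LOAD_FAST_LOAD_FAST y,b → push 6,1. Stack: [6, 1]
COMPARE_OP bool(>=) → 6 vs 1 = True. Stack: [True]
POP_JUMP_IF_FALSE → pop True; no jump. Stack: []
LOAD_CONST → push 7. Stack: [7]
LOAD_FAST a → push 6. Stack: [7, 6]
BINARY_OP + → 7 + 6 = 13. Stack: [13]
LOAD_FAST y → push 6. Stack: [13, 6]
BINARY_OP & → 13 & 6 = 4. Stack: [4]
STORE_FAST t → t=4. Stack: []
LOAD_FAST t → push 4. Stack: [4]
RETURN_VALUE → return 4.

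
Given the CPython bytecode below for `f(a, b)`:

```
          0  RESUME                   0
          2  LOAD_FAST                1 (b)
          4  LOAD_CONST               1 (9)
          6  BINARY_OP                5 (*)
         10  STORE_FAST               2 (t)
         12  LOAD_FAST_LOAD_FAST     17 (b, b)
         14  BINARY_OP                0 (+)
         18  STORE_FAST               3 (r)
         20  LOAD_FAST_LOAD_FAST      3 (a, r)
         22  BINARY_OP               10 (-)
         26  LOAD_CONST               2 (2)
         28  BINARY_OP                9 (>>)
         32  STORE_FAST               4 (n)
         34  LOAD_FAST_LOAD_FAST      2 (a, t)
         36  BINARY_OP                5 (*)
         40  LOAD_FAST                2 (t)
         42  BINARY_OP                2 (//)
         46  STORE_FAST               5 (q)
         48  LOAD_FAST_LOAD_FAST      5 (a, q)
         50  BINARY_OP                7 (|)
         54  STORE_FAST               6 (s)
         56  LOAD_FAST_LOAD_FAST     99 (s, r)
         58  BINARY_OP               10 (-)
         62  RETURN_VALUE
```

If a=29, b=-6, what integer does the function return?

41

LOAD_FAST b → push -6. Stack: [-6]
LOAD_CONST → push 9. Stack: [-6, 9]
BINARY_OP * → -6 * 9 = -54. Stack: [-54]
STORE_FAST t → t=-54. Stack: []
LOAD_FAST_LOAD_FAST b,b → push -6,-6. Stack: [-6, -6]
BINARY_OP + → -6 + -6 = -12. Stack: [-12]
STORE_FAST r → r=-12. Stack: []
LOAD_FAST_LOAD_FAST a,r → push 29,-12. Stack: [29, -12]
BINARY_OP - → 29 - -12 = 41. Stack: [41]
LOAD_CONST → push 2. Stack: [41, 2]
BINARY_OP >> → 41 >> 2 = 10. Stack: [10]
STORE_FAST n → n=10. Stack: []
LOAD_FAST_LOAD_FAST a,t → push 29,-54. Stack: [29, -54]
BINARY_OP * → 29 * -54 = -1566. Stack: [-1566]
LOAD_FAST t → push -54. Stack: [-1566, -54]
BINARY_OP // → -1566 // -54 = 29. Stack: [29]
STORE_FAST q → q=29. Stack: []
LOAD_FAST_LOAD_FAST a,q → push 29,29. Stack: [29, 29]
BINARY_OP | → 29 | 29 = 29. Stack: [29]
STORE_FAST s → s=29. Stack: []
LOAD_FAST_LOAD_FAST s,r → push 29,-12. Stack: [29, -12]
BINARY_OP - → 29 - -12 = 41. Stack: [41]
RETURN_VALUE → return 41.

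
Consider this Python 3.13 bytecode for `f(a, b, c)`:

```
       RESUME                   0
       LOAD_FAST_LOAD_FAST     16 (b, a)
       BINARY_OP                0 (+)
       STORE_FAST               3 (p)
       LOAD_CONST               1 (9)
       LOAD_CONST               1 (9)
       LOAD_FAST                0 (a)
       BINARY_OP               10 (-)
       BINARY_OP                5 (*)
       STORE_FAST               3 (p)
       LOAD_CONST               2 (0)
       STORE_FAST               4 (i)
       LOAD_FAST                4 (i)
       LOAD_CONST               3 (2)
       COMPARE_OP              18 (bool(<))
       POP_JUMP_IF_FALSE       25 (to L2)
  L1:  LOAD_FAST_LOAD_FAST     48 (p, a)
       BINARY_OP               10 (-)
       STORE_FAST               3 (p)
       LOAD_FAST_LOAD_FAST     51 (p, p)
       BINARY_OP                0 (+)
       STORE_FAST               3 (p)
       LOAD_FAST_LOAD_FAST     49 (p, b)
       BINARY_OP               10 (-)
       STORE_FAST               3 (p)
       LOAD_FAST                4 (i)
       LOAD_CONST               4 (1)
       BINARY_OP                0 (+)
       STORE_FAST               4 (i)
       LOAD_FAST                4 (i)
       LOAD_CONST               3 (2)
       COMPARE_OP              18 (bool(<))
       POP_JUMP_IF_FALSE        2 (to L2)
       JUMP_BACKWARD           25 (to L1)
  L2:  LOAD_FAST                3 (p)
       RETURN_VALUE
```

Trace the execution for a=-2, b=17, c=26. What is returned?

LOAD_FAST_LOAD_FAST b,a → push 17,-2. Stack: [17, -2]
BINARY_OP + → 17 + -2 = 15. Stack: [15]
STORE_FAST p → p=15. Stack: []
LOAD_CONST → push 9. Stack: [9]
LOAD_CONST → push 9. Stack: [9, 9]
LOAD_FAST a → push -2. Stack: [9, 9, -2]
BINARY_OP - → 9 - -2 = 11. Stack: [9, 11]
BINARY_OP * → 9 * 11 = 99. Stack: [99]
STORE_FAST p → p=99. Stack: []
LOAD_CONST → push 0. Stack: [0]
STORE_FAST i → i=0. Stack: []
LOAD_FAST i → push 0. Stack: [0]
LOAD_CONST → push 2. Stack: [0, 2]
COMPARE_OP bool(<) → 0 vs 2 = True. Stack: [True]
POP_JUMP_IF_FALSE → pop True; no jump. Stack: []
LOAD_FAST_LOAD_FAST p,a → push 99,-2. Stack: [99, -2]
BINARY_OP - → 99 - -2 = 101. Stack: [101]
STORE_FAST p → p=101. Stack: []
LOAD_FAST_LOAD_FAST p,p → push 101,101. Stack: [101, 101]
BINARY_OP + → 101 + 101 = 202. Stack: [202]
STORE_FAST p → p=202. Stack: []
LOAD_FAST_LOAD_FAST p,b → push 202,17. Stack: [202, 17]
BINARY_OP - → 202 - 17 = 185. Stack: [185]
STORE_FAST p → p=185. Stack: []
LOAD_FAST i → push 0. Stack: [0]
LOAD_CONST → push 1. Stack: [0, 1]
BINARY_OP + → 0 + 1 = 1. Stack: [1]
STORE_FAST i → i=1. Stack: []
LOAD_FAST i → push 1. Stack: [1]
LOAD_CONST → push 2. Stack: [1, 2]
COMPARE_OP bool(<) → 1 vs 2 = True. Stack: [True]
POP_JUMP_IF_FALSE → pop True; no jump. Stack: []
LOAD_FAST_LOAD_FAST p,a → push 185,-2. Stack: [185, -2]
BINARY_OP - → 185 - -2 = 187. Stack: [187]
STORE_FAST p → p=187. Stack: []
LOAD_FAST_LOAD_FAST p,p → push 187,187. Stack: [187, 187]
BINARY_OP + → 187 + 187 = 374. Stack: [374]
STORE_FAST p → p=374. Stack: []
LOAD_FAST_LOAD_FAST p,b → push 374,17. Stack: [374, 17]
BINARY_OP - → 374 - 17 = 357. Stack: [357]
STORE_FAST p → p=357. Stack: []
LOAD_FAST i → push 1. Stack: [1]
LOAD_CONST → push 1. Stack: [1, 1]
BINARY_OP + → 1 + 1 = 2. Stack: [2]
STORE_FAST i → i=2. Stack: []
LOAD_FAST i → push 2. Stack: [2]
LOAD_CONST → push 2. Stack: [2, 2]
COMPARE_OP bool(<) → 2 vs 2 = False. Stack: [False]
POP_JUMP_IF_FALSE → pop False; jump. Stack: []
LOAD_FAST p → push 357. Stack: [357]
RETURN_VALUE → return 357.

357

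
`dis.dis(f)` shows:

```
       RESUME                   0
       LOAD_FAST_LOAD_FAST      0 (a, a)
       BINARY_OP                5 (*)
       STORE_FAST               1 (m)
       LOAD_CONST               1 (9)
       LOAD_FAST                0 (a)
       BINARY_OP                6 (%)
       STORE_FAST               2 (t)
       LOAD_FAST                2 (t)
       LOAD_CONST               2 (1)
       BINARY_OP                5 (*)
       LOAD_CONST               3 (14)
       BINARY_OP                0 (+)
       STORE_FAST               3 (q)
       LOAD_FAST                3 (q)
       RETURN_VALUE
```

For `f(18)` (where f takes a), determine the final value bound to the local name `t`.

LOAD_FAST_LOAD_FAST a,a → push 18,18. Stack: [18, 18]
BINARY_OP * → 18 * 18 = 324. Stack: [324]
STORE_FAST m → m=324. Stack: []
LOAD_CONST → push 9. Stack: [9]
LOAD_FAST a → push 18. Stack: [9, 18]
BINARY_OP % → 9 % 18 = 9. Stack: [9]
STORE_FAST t → t=9. Stack: []
LOAD_FAST t → push 9. Stack: [9]
LOAD_CONST → push 1. Stack: [9, 1]
BINARY_OP * → 9 * 1 = 9. Stack: [9]
LOAD_CONST → push 14. Stack: [9, 14]
BINARY_OP + → 9 + 14 = 23. Stack: [23]
STORE_FAST q → q=23. Stack: []
LOAD_FAST q → push 23. Stack: [23]
RETURN_VALUE → return 23.

9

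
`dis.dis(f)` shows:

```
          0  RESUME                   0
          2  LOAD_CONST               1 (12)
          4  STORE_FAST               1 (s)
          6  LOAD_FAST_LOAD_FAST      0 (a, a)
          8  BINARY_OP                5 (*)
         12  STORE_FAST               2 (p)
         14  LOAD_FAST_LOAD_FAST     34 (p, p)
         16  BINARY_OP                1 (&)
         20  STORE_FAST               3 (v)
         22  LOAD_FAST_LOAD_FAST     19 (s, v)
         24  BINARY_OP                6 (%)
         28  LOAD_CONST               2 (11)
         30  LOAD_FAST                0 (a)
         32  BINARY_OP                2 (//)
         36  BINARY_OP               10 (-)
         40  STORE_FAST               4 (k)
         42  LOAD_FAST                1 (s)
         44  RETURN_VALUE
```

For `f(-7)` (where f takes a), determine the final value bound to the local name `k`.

LOAD_CONST → push 12. Stack: [12]
STORE_FAST s → s=12. Stack: []
LOAD_FAST_LOAD_FAST a,a → push -7,-7. Stack: [-7, -7]
BINARY_OP * → -7 * -7 = 49. Stack: [49]
STORE_FAST p → p=49. Stack: []
LOAD_FAST_LOAD_FAST p,p → push 49,49. Stack: [49, 49]
BINARY_OP & → 49 & 49 = 49. Stack: [49]
STORE_FAST v → v=49. Stack: []
LOAD_FAST_LOAD_FAST s,v → push 12,49. Stack: [12, 49]
BINARY_OP % → 12 % 49 = 12. Stack: [12]
LOAD_CONST → push 11. Stack: [12, 11]
LOAD_FAST a → push -7. Stack: [12, 11, -7]
BINARY_OP // → 11 // -7 = -2. Stack: [12, -2]
BINARY_OP - → 12 - -2 = 14. Stack: [14]
STORE_FAST k → k=14. Stack: []
LOAD_FAST s → push 12. Stack: [12]
RETURN_VALUE → return 12.

14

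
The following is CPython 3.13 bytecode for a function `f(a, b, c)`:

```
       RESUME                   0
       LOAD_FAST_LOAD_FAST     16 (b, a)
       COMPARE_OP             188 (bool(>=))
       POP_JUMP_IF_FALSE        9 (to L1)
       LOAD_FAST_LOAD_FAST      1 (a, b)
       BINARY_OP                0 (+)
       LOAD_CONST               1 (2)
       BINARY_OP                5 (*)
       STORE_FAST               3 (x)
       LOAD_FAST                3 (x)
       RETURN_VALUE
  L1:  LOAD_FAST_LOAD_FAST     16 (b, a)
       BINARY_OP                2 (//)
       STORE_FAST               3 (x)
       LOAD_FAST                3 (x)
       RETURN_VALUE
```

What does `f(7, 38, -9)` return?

LOAD_FAST_LOAD_FAST b,a → push 38,7. Stack: [38, 7]
COMPARE_OP bool(>=) → 38 vs 7 = True. Stack: [True]
POP_JUMP_IF_FALSE → pop True; no jump. Stack: []
LOAD_FAST_LOAD_FAST a,b → push 7,38. Stack: [7, 38]
BINARY_OP + → 7 + 38 = 45. Stack: [45]
LOAD_CONST → push 2. Stack: [45, 2]
BINARY_OP * → 45 * 2 = 90. Stack: [90]
STORE_FAST x → x=90. Stack: []
LOAD_FAST x → push 90. Stack: [90]
RETURN_VALUE → return 90.

90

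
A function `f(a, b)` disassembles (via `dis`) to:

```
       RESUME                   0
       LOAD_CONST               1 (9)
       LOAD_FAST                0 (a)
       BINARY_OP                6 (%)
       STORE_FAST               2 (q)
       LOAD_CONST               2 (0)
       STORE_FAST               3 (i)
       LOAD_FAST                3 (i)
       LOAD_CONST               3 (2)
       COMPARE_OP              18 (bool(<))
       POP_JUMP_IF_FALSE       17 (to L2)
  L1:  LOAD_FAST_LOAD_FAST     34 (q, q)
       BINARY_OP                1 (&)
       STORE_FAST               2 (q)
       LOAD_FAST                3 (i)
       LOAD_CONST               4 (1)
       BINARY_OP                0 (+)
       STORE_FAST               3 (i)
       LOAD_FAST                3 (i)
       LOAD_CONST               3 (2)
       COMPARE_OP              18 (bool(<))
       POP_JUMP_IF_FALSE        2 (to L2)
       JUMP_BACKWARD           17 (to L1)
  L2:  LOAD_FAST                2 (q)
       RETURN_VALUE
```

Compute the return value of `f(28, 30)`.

9

LOAD_CONST → push 9. Stack: [9]
LOAD_FAST a → push 28. Stack: [9, 28]
BINARY_OP % → 9 % 28 = 9. Stack: [9]
STORE_FAST q → q=9. Stack: []
LOAD_CONST → push 0. Stack: [0]
STORE_FAST i → i=0. Stack: []
LOAD_FAST i → push 0. Stack: [0]
LOAD_CONST → push 2. Stack: [0, 2]
COMPARE_OP bool(<) → 0 vs 2 = True. Stack: [True]
POP_JUMP_IF_FALSE → pop True; no jump. Stack: []
LOAD_FAST_LOAD_FAST q,q → push 9,9. Stack: [9, 9]
BINARY_OP & → 9 & 9 = 9. Stack: [9]
STORE_FAST q → q=9. Stack: []
LOAD_FAST i → push 0. Stack: [0]
LOAD_CONST → push 1. Stack: [0, 1]
BINARY_OP + → 0 + 1 = 1. Stack: [1]
STORE_FAST i → i=1. Stack: []
LOAD_FAST i → push 1. Stack: [1]
LOAD_CONST → push 2. Stack: [1, 2]
COMPARE_OP bool(<) → 1 vs 2 = True. Stack: [True]
POP_JUMP_IF_FALSE → pop True; no jump. Stack: []
LOAD_FAST_LOAD_FAST q,q → push 9,9. Stack: [9, 9]
BINARY_OP & → 9 & 9 = 9. Stack: [9]
STORE_FAST q → q=9. Stack: []
LOAD_FAST i → push 1. Stack: [1]
LOAD_CONST → push 1. Stack: [1, 1]
BINARY_OP + → 1 + 1 = 2. Stack: [2]
STORE_FAST i → i=2. Stack: []
LOAD_FAST i → push 2. Stack: [2]
LOAD_CONST → push 2. Stack: [2, 2]
COMPARE_OP bool(<) → 2 vs 2 = False. Stack: [False]
POP_JUMP_IF_FALSE → pop False; jump. Stack: []
LOAD_FAST q → push 9. Stack: [9]
RETURN_VALUE → return 9.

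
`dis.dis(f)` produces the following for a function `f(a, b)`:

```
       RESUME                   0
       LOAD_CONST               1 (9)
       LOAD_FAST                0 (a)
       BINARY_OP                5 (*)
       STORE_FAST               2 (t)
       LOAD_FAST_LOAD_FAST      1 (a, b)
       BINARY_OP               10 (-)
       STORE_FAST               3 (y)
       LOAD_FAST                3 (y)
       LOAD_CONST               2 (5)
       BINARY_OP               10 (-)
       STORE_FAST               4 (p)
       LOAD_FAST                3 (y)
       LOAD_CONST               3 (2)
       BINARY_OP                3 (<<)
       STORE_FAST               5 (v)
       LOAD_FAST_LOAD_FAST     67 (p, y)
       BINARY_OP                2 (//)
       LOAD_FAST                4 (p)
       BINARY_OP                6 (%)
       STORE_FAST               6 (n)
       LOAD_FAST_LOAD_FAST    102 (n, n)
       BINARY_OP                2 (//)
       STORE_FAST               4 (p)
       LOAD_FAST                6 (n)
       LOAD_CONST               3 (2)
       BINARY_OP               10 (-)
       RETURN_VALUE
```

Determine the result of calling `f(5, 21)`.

LOAD_CONST → push 9. Stack: [9]
LOAD_FAST a → push 5. Stack: [9, 5]
BINARY_OP * → 9 * 5 = 45. Stack: [45]
STORE_FAST t → t=45. Stack: []
LOAD_FAST_LOAD_FAST a,b → push 5,21. Stack: [5, 21]
BINARY_OP - → 5 - 21 = -16. Stack: [-16]
STORE_FAST y → y=-16. Stack: []
LOAD_FAST y → push -16. Stack: [-16]
LOAD_CONST → push 5. Stack: [-16, 5]
BINARY_OP - → -16 - 5 = -21. Stack: [-21]
STORE_FAST p → p=-21. Stack: []
LOAD_FAST y → push -16. Stack: [-16]
LOAD_CONST → push 2. Stack: [-16, 2]
BINARY_OP << → -16 << 2 = -64. Stack: [-64]
STORE_FAST v → v=-64. Stack: []
LOAD_FAST_LOAD_FAST p,y → push -21,-16. Stack: [-21, -16]
BINARY_OP // → -21 // -16 = 1. Stack: [1]
LOAD_FAST p → push -21. Stack: [1, -21]
BINARY_OP % → 1 % -21 = -20. Stack: [-20]
STORE_FAST n → n=-20. Stack: []
LOAD_FAST_LOAD_FAST n,n → push -20,-20. Stack: [-20, -20]
BINARY_OP // → -20 // -20 = 1. Stack: [1]
STORE_FAST p → p=1. Stack: []
LOAD_FAST n → push -20. Stack: [-20]
LOAD_CONST → push 2. Stack: [-20, 2]
BINARY_OP - → -20 - 2 = -22. Stack: [-22]
RETURN_VALUE → return -22.

-22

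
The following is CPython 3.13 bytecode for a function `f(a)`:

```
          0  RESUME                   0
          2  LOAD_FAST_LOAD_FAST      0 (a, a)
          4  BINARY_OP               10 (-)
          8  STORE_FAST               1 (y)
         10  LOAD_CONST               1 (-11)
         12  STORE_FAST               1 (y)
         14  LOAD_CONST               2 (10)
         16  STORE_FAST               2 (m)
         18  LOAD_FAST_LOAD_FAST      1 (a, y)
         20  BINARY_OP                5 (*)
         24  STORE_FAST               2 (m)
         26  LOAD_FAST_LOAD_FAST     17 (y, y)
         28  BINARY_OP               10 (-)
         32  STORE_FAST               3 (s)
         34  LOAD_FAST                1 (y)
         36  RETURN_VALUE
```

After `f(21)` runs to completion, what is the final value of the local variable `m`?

-231

LOAD_FAST_LOAD_FAST a,a → push 21,21. Stack: [21, 21]
BINARY_OP - → 21 - 21 = 0. Stack: [0]
STORE_FAST y → y=0. Stack: []
LOAD_CONST → push -11. Stack: [-11]
STORE_FAST y → y=-11. Stack: []
LOAD_CONST → push 10. Stack: [10]
STORE_FAST m → m=10. Stack: []
LOAD_FAST_LOAD_FAST a,y → push 21,-11. Stack: [21, -11]
BINARY_OP * → 21 * -11 = -231. Stack: [-231]
STORE_FAST m → m=-231. Stack: []
LOAD_FAST_LOAD_FAST y,y → push -11,-11. Stack: [-11, -11]
BINARY_OP - → -11 - -11 = 0. Stack: [0]
STORE_FAST s → s=0. Stack: []
LOAD_FAST y → push -11. Stack: [-11]
RETURN_VALUE → return -11.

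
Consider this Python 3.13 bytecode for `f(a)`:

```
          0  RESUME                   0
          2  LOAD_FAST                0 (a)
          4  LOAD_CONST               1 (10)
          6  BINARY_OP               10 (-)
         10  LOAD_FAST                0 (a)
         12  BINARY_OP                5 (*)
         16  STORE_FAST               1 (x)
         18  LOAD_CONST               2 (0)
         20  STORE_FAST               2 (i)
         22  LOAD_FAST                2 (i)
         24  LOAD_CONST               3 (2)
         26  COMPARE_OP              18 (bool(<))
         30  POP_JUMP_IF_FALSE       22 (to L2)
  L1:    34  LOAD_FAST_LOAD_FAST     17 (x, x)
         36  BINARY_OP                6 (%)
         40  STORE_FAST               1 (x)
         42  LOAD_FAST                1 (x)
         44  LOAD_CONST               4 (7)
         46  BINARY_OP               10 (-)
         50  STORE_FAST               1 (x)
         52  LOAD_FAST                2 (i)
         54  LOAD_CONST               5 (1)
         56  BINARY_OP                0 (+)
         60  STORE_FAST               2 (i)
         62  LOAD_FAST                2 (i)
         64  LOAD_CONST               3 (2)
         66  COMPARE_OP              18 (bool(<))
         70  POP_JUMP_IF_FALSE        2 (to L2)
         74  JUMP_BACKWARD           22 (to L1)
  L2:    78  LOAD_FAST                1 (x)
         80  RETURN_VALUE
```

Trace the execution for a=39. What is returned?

LOAD_FAST a → push 39. Stack: [39]
LOAD_CONST → push 10. Stack: [39, 10]
BINARY_OP - → 39 - 10 = 29. Stack: [29]
LOAD_FAST a → push 39. Stack: [29, 39]
BINARY_OP * → 29 * 39 = 1131. Stack: [1131]
STORE_FAST x → x=1131. Stack: []
LOAD_CONST → push 0. Stack: [0]
STORE_FAST i → i=0. Stack: []
LOAD_FAST i → push 0. Stack: [0]
LOAD_CONST → push 2. Stack: [0, 2]
COMPARE_OP bool(<) → 0 vs 2 = True. Stack: [True]
POP_JUMP_IF_FALSE → pop True; no jump. Stack: []
LOAD_FAST_LOAD_FAST x,x → push 1131,1131. Stack: [1131, 1131]
BINARY_OP % → 1131 % 1131 = 0. Stack: [0]
STORE_FAST x → x=0. Stack: []
LOAD_FAST x → push 0. Stack: [0]
LOAD_CONST → push 7. Stack: [0, 7]
BINARY_OP - → 0 - 7 = -7. Stack: [-7]
STORE_FAST x → x=-7. Stack: []
LOAD_FAST i → push 0. Stack: [0]
LOAD_CONST → push 1. Stack: [0, 1]
BINARY_OP + → 0 + 1 = 1. Stack: [1]
STORE_FAST i → i=1. Stack: []
LOAD_FAST i → push 1. Stack: [1]
LOAD_CONST → push 2. Stack: [1, 2]
COMPARE_OP bool(<) → 1 vs 2 = True. Stack: [True]
POP_JUMP_IF_FALSE → pop True; no jump. Stack: []
LOAD_FAST_LOAD_FAST x,x → push -7,-7. Stack: [-7, -7]
BINARY_OP % → -7 % -7 = 0. Stack: [0]
STORE_FAST x → x=0. Stack: []
LOAD_FAST x → push 0. Stack: [0]
LOAD_CONST → push 7. Stack: [0, 7]
BINARY_OP - → 0 - 7 = -7. Stack: [-7]
STORE_FAST x → x=-7. Stack: []
LOAD_FAST i → push 1. Stack: [1]
LOAD_CONST → push 1. Stack: [1, 1]
BINARY_OP + → 1 + 1 = 2. Stack: [2]
STORE_FAST i → i=2. Stack: []
LOAD_FAST i → push 2. Stack: [2]
LOAD_CONST → push 2. Stack: [2, 2]
COMPARE_OP bool(<) → 2 vs 2 = False. Stack: [False]
POP_JUMP_IF_FALSE → pop False; jump. Stack: []
LOAD_FAST x → push -7. Stack: [-7]
RETURN_VALUE → return -7.

-7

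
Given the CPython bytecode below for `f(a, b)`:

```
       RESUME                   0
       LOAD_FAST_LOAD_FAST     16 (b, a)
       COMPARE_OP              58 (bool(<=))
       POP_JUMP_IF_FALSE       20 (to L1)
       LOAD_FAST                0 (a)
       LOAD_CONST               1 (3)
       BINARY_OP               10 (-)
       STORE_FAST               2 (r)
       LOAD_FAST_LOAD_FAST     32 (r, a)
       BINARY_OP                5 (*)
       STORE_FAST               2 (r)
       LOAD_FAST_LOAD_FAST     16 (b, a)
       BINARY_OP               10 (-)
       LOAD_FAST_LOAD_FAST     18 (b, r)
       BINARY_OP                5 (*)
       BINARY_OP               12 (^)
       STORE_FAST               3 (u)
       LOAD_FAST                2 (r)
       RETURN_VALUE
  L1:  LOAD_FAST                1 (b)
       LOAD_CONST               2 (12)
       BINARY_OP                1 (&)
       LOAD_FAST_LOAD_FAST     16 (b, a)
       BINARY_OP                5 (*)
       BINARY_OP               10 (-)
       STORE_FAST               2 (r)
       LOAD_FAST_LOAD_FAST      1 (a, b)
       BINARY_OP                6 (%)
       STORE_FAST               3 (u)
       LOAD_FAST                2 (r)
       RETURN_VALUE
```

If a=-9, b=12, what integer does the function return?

120

LOAD_FAST_LOAD_FAST b,a → push 12,-9. Stack: [12, -9]
COMPARE_OP bool(<=) → 12 vs -9 = False. Stack: [False]
POP_JUMP_IF_FALSE → pop False; jump. Stack: []
LOAD_FAST b → push 12. Stack: [12]
LOAD_CONST → push 12. Stack: [12, 12]
BINARY_OP & → 12 & 12 = 12. Stack: [12]
LOAD_FAST_LOAD_FAST b,a → push 12,-9. Stack: [12, 12, -9]
BINARY_OP * → 12 * -9 = -108. Stack: [12, -108]
BINARY_OP - → 12 - -108 = 120. Stack: [120]
STORE_FAST r → r=120. Stack: []
LOAD_FAST_LOAD_FAST a,b → push -9,12. Stack: [-9, 12]
BINARY_OP % → -9 % 12 = 3. Stack: [3]
STORE_FAST u → u=3. Stack: []
LOAD_FAST r → push 120. Stack: [120]
RETURN_VALUE → return 120.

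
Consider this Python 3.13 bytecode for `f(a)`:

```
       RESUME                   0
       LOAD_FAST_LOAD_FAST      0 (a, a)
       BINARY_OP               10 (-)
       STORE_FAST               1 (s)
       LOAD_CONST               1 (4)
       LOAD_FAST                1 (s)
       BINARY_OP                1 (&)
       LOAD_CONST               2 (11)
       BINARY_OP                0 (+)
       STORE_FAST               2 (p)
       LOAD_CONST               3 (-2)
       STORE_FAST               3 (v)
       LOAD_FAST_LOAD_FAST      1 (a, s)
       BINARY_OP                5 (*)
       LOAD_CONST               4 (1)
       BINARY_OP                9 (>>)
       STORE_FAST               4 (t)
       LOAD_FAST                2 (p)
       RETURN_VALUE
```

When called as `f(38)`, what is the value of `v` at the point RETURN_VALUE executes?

-2

LOAD_FAST_LOAD_FAST a,a → push 38,38. Stack: [38, 38]
BINARY_OP - → 38 - 38 = 0. Stack: [0]
STORE_FAST s → s=0. Stack: []
LOAD_CONST → push 4. Stack: [4]
LOAD_FAST s → push 0. Stack: [4, 0]
BINARY_OP & → 4 & 0 = 0. Stack: [0]
LOAD_CONST → push 11. Stack: [0, 11]
BINARY_OP + → 0 + 11 = 11. Stack: [11]
STORE_FAST p → p=11. Stack: []
LOAD_CONST → push -2. Stack: [-2]
STORE_FAST v → v=-2. Stack: []
LOAD_FAST_LOAD_FAST a,s → push 38,0. Stack: [38, 0]
BINARY_OP * → 38 * 0 = 0. Stack: [0]
LOAD_CONST → push 1. Stack: [0, 1]
BINARY_OP >> → 0 >> 1 = 0. Stack: [0]
STORE_FAST t → t=0. Stack: []
LOAD_FAST p → push 11. Stack: [11]
RETURN_VALUE → return 11.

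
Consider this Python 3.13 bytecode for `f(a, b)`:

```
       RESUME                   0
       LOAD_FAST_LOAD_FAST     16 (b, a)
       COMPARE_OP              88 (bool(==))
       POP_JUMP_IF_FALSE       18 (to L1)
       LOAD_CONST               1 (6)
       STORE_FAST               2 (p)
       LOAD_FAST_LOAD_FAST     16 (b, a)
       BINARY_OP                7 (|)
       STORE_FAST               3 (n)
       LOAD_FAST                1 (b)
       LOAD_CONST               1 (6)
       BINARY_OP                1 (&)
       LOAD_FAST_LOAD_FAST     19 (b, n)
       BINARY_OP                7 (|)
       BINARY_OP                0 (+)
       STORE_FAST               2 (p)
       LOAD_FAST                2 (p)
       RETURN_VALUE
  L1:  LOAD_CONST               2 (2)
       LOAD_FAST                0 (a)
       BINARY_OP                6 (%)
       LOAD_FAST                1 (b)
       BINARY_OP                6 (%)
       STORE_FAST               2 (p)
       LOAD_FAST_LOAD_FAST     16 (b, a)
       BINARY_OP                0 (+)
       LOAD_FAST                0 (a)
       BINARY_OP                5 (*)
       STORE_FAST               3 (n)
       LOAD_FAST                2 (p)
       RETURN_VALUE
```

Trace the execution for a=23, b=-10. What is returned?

-8

LOAD_FAST_LOAD_FAST b,a → push -10,23. Stack: [-10, 23]
COMPARE_OP bool(==) → -10 vs 23 = False. Stack: [False]
POP_JUMP_IF_FALSE → pop False; jump. Stack: []
LOAD_CONST → push 2. Stack: [2]
LOAD_FAST a → push 23. Stack: [2, 23]
BINARY_OP % → 2 % 23 = 2. Stack: [2]
LOAD_FAST b → push -10. Stack: [2, -10]
BINARY_OP % → 2 % -10 = -8. Stack: [-8]
STORE_FAST p → p=-8. Stack: []
LOAD_FAST_LOAD_FAST b,a → push -10,23. Stack: [-10, 23]
BINARY_OP + → -10 + 23 = 13. Stack: [13]
LOAD_FAST a → push 23. Stack: [13, 23]
BINARY_OP * → 13 * 23 = 299. Stack: [299]
STORE_FAST n → n=299. Stack: []
LOAD_FAST p → push -8. Stack: [-8]
RETURN_VALUE → return -8.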